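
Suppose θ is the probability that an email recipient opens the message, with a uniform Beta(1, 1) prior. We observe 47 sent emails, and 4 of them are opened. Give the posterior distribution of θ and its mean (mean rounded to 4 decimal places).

Posterior: Beta(5, 44); mean ≈ 0.1020

Observing 4 successes and 43 failures updates Beta(1, 1) by adding the success and failure counts to the two shape parameters: α = 1+4 = 5, β = 1+43 = 44.
Posterior mean = α/(α+β) = 5/49 = 0.1020.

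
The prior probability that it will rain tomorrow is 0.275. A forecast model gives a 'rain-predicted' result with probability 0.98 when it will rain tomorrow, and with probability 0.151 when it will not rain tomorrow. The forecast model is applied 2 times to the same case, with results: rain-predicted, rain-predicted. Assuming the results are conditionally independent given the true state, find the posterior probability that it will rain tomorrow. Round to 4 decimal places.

With H the event that it will rain tomorrow, the joint likelihood of the observed sequence is P(data|H) = 0.98·0.98 = 0.96040 and P(data|¬H) = 0.151·0.151 = 0.022801.
Bayes: P(H|data) = 0.275·0.96040 / (0.275·0.96040 + 0.725·0.022801) = 0.26411/0.28064 = 0.9411.

Posterior P(H) ≈ 0.9411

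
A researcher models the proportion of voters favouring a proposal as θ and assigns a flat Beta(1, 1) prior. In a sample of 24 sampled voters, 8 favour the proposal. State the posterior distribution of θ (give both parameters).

Posterior: Beta(9, 17)

The binomial likelihood is conjugate to the Beta prior: with 8 successes and 16 failures, the posterior is Beta(1+8, 1+16) = Beta(9, 17).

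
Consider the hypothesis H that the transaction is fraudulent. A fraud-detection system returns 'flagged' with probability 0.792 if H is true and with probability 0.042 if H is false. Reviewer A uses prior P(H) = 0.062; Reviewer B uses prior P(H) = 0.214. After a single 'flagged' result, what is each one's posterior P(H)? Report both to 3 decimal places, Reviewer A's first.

Reviewer A: 0.555; Reviewer B: 0.837

P('+'|H) = 0.792, P('+'|¬H) = 0.042.
Reviewer A: numerator 0.792·0.062 = 0.049104; evidence = 0.049104+0.042·0.938 = 0.088500; posterior = 0.555.
Reviewer B: numerator 0.792·0.214 = 0.16949; evidence = 0.16949+0.042·0.786 = 0.20250; posterior = 0.837.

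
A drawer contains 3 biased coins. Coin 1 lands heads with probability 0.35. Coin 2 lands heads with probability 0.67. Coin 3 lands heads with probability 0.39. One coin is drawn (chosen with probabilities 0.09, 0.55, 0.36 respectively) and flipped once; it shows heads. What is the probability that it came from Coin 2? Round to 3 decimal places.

Posterior probability ≈ 0.682

P(heads|C1) = 0.35; P(heads|C2) = 0.67; P(heads|C3) = 0.39.
Prior × likelihood for each source: 0.09·0.35=0.03150, 0.55·0.67=0.3685, 0.36·0.39=0.1404. Summing gives P(heads) = 0.54040.
P(Coin 2 | heads) = 0.3685 / 0.54040 = 0.682.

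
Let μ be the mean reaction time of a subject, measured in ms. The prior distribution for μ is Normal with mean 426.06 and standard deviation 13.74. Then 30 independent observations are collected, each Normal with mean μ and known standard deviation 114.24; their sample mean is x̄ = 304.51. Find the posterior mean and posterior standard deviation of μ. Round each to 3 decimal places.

With known σ, the Normal prior is conjugate. Weight on the data is w = (n/σ²)/(n/σ² + 1/τ₀²) = 0.00229871/(0.00229871+0.00529696) = 0.30263.
Posterior mean = w·x̄ + (1−w)·μ₀ = 0.30263·304.51 + 0.69737·426.06 = 389.275. Posterior variance = 1/(0.00229871+0.00529696) = 131.654, so SD = 11.474.

Posterior mean ≈ 389.275; posterior SD ≈ 11.474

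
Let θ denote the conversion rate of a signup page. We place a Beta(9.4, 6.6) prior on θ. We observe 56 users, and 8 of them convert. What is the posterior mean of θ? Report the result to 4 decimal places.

The binomial likelihood is conjugate to the Beta prior: with 8 successes and 48 failures, the posterior is Beta(9.4+8, 6.6+48) = Beta(17.4, 54.6).
E[θ | data] = 17.4/(17.4+54.6) = 0.2417.

Posterior mean ≈ 0.2417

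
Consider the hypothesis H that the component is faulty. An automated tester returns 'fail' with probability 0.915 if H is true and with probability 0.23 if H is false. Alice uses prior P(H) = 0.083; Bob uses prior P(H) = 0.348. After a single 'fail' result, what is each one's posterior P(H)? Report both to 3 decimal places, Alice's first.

Alice: 0.265; Bob: 0.680

P('+'|H) = 0.915, P('+'|¬H) = 0.23.
Alice: numerator 0.915·0.083 = 0.075945; evidence = 0.075945+0.23·0.917 = 0.28686; posterior = 0.265.
Bob: numerator 0.915·0.348 = 0.31842; evidence = 0.31842+0.23·0.652 = 0.46838; posterior = 0.680.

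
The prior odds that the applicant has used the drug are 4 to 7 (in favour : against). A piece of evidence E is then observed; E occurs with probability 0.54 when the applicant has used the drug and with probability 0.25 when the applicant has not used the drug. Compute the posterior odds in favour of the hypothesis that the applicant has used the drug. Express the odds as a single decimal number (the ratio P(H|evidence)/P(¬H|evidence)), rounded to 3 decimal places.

Posterior odds ≈ 1.234

Prior odds = 4/7 = 0.57143.
Likelihood ratio for E = 0.54/0.25 = 2.1600.
Posterior odds = prior odds × LR = 1.2343.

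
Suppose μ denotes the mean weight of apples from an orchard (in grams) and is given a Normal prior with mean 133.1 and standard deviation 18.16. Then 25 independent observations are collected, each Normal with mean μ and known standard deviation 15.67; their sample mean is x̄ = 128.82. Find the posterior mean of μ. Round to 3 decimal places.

Prior precision 1/τ₀² = 1/18.16² = 0.00303227; data precision n/σ² = 25/15.67² = 0.101813.
Posterior precision = 0.00303227 + 0.101813 = 0.104845.
Posterior mean = (0.00303227·133.1 + 0.101813·128.82) / 0.104845 = 128.944.

Posterior mean ≈ 128.944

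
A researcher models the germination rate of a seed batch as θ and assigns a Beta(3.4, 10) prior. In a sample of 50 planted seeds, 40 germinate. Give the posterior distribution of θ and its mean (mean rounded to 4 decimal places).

Posterior: Beta(43.4, 20); mean ≈ 0.6845

The binomial likelihood is conjugate to the Beta prior: with 40 successes and 10 failures, the posterior is Beta(3.4+40, 10+10) = Beta(43.4, 20).
Posterior mean = α/(α+β) = 43.4/63.4 = 0.6845.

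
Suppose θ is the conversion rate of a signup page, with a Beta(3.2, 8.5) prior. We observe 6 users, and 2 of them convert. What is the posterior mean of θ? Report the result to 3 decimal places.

Posterior mean ≈ 0.294

The binomial likelihood is conjugate to the Beta prior: with 2 successes and 4 failures, the posterior is Beta(3.2+2, 8.5+4) = Beta(5.2, 12.5).
Posterior mean = α/(α+β) = 5.2/17.7 = 0.294.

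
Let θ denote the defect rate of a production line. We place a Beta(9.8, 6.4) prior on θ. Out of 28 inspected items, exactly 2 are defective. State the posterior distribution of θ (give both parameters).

Posterior: Beta(11.8, 32.4)

Observing 2 successes and 26 failures updates Beta(9.8, 6.4) by adding the success and failure counts to the two shape parameters: α = 9.8+2 = 11.8, β = 6.4+26 = 32.4.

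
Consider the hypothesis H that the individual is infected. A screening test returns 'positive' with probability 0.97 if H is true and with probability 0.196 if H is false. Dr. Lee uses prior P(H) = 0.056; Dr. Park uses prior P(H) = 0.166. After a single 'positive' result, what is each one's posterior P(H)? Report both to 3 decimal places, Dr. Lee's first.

P('+'|H) = 0.97, P('+'|¬H) = 0.196.
Dr. Lee: numerator 0.97·0.056 = 0.054320; evidence = 0.054320+0.196·0.944 = 0.23934; posterior = 0.227.
Dr. Park: numerator 0.97·0.166 = 0.16102; evidence = 0.16102+0.196·0.834 = 0.32448; posterior = 0.496.

Dr. Lee: 0.227; Dr. Park: 0.496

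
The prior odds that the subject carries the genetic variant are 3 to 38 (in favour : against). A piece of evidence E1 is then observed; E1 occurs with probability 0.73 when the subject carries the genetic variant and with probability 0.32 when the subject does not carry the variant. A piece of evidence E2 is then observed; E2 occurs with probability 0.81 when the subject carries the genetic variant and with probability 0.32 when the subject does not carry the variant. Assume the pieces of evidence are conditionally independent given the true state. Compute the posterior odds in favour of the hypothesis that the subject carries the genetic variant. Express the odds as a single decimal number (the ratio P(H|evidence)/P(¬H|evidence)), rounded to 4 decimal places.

Posterior odds ≈ 0.4559

Prior odds = 3/38 = 0.078947. In log-odds, ln(0.078947) = -2.5390.
Add log likelihood ratios: ln(2.2812) + ln(2.5312) = 1.7534.
Posterior log-odds = -0.78554, so posterior odds = exp(-0.78554) = 0.45587.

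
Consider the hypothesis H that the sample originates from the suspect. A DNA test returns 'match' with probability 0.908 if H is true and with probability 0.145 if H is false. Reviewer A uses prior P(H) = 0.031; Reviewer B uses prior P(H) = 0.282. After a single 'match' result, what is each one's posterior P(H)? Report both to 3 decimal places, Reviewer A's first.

P('+'|H) = 0.908, P('+'|¬H) = 0.145.
Reviewer A: numerator 0.908·0.031 = 0.028148; evidence = 0.028148+0.145·0.969 = 0.16865; posterior = 0.167.
Reviewer B: numerator 0.908·0.282 = 0.25606; evidence = 0.25606+0.145·0.718 = 0.36017; posterior = 0.711.

Reviewer A: 0.167; Reviewer B: 0.711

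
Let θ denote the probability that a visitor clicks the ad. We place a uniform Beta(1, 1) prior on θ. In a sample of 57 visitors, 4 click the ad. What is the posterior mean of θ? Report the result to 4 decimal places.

The binomial likelihood is conjugate to the Beta prior: with 4 successes and 53 failures, the posterior is Beta(1+4, 1+53) = Beta(5, 54).
E[θ | data] = 5/(5+54) = 0.0847.

Posterior mean ≈ 0.0847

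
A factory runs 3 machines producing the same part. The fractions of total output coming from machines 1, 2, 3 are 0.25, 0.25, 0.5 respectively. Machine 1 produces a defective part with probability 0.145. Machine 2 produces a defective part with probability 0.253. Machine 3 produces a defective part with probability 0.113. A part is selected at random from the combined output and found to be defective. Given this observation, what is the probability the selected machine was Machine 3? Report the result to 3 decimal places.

Tabulate prior·likelihood by source: [1] prior 0.25, lik 0.145, product 0.03625; [2] prior 0.25, lik 0.253, product 0.06325; [3] prior 0.5, lik 0.113, product 0.05650.
Normalizing constant = 0.15600; the posterior for Machine 3 is its product over the sum, 0.05650/0.15600 = 0.362.

Posterior probability ≈ 0.362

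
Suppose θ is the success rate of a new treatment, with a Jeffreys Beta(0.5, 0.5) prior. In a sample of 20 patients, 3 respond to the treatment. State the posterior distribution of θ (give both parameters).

The binomial likelihood is conjugate to the Beta prior: with 3 successes and 17 failures, the posterior is Beta(0.5+3, 0.5+17) = Beta(3.5, 17.5).

Posterior: Beta(3.5, 17.5)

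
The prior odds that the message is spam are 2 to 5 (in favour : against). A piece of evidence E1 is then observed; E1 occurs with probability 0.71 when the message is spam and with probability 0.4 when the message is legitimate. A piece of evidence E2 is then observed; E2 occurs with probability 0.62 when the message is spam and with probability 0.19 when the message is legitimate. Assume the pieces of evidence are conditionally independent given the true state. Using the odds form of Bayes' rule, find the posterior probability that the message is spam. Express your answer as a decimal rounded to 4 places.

Prior odds = 2/5 = 0.40000.
Likelihood ratio for E1 = 0.71/0.4 = 1.7750.
Likelihood ratio for E2 = 0.62/0.19 = 3.2632.
Posterior odds = prior odds × LR₁ × LR₂ = 2.3168.
Posterior probability = odds/(1+odds) = 2.3168/3.3168 = 0.6985.

Posterior probability ≈ 0.6985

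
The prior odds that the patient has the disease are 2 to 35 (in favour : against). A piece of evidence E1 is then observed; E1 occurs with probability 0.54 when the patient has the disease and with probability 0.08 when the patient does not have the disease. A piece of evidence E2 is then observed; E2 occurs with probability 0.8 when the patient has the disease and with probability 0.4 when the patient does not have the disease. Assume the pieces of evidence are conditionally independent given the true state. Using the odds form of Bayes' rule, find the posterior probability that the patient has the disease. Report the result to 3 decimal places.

Prior odds = 2/35 = 0.057143. In log-odds, ln(0.057143) = -2.8622.
Add log likelihood ratios: ln(6.7500) + ln(2.0000) = 2.6027.
Posterior log-odds = -0.25951, so posterior odds = exp(-0.25951) = 0.77143. Converting, P(H|E) = 0.77143/1.7714 = 0.435.

Posterior probability ≈ 0.435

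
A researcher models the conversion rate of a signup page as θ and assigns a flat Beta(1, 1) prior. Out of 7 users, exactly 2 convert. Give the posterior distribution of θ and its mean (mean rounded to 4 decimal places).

Posterior: Beta(3, 6); mean ≈ 0.3333

The binomial likelihood is conjugate to the Beta prior: with 2 successes and 5 failures, the posterior is Beta(1+2, 1+5) = Beta(3, 6).
E[θ | data] = 3/(3+6) = 0.3333.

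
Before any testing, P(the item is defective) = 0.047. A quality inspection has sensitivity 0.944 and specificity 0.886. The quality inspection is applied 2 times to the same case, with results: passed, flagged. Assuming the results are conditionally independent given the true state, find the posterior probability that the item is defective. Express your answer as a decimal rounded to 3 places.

Posterior P(H) ≈ 0.025

With H the event that the item is defective, the joint likelihood of the observed sequence is P(data|H) = 0.056·0.944 = 0.052864 and P(data|¬H) = 0.886·0.114 = 0.10100.
Bayes: P(H|data) = 0.047·0.052864 / (0.047·0.052864 + 0.953·0.10100) = 0.0024846/0.098741 = 0.0252.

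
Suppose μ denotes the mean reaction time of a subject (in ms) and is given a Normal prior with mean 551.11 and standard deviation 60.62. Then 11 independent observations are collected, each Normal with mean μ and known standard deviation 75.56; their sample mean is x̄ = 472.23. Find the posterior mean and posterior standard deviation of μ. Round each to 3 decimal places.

With known σ, the Normal prior is conjugate. Weight on the data is w = (n/σ²)/(n/σ² + 1/τ₀²) = 0.00192668/(0.00192668+0.00027212) = 0.87624.
Posterior mean = w·x̄ + (1−w)·μ₀ = 0.87624·472.23 + 0.12376·551.11 = 481.992. Posterior variance = 1/(0.00192668+0.00027212) = 454.793, so SD = 21.326.

Posterior mean ≈ 481.992; posterior SD ≈ 21.326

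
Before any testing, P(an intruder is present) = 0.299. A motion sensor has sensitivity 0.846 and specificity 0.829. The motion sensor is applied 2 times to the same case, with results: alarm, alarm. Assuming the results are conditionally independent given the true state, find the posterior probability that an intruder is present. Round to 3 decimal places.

With H the event that an intruder is present, the joint likelihood of the observed sequence is P(data|H) = 0.846·0.846 = 0.71572 and P(data|¬H) = 0.171·0.171 = 0.029241.
Bayes: P(H|data) = 0.299·0.71572 / (0.299·0.71572 + 0.701·0.029241) = 0.21400/0.23450 = 0.9126.

Posterior P(H) ≈ 0.913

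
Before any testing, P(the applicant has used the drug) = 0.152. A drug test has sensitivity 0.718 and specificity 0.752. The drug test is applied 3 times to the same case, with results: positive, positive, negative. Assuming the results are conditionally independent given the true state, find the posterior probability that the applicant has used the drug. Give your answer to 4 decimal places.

Posterior P(H) ≈ 0.3604

Let H be the event that the applicant has used the drug; start with P(H) = 0.152. P('positive'|H) = 0.718, P('positive'|¬H) = 0.248.
Update on result 1 ('positive'): P(H) ← 0.718·0.1520 / (0.718·0.1520 + 0.248·0.8480) = 0.10914/0.31944 = 0.3416.
Update on result 2 ('positive'): P(H) ← 0.718·0.3416 / (0.718·0.3416 + 0.248·0.6584) = 0.24530/0.40857 = 0.6004.
Update on result 3 ('negative'): P(H) ← 0.282·0.6004 / (0.282·0.6004 + 0.752·0.3996) = 0.16931/0.46982 = 0.3604.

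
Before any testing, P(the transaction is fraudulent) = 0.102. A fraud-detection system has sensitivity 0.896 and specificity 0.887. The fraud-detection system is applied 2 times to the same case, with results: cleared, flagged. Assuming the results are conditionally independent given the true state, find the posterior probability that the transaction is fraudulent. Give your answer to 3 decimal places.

With H the event that the transaction is fraudulent, the joint likelihood of the observed sequence is P(data|H) = 0.104·0.896 = 0.093184 and P(data|¬H) = 0.887·0.113 = 0.10023.
Bayes: P(H|data) = 0.102·0.093184 / (0.102·0.093184 + 0.898·0.10023) = 0.0095048/0.099512 = 0.0955.

Posterior P(H) ≈ 0.096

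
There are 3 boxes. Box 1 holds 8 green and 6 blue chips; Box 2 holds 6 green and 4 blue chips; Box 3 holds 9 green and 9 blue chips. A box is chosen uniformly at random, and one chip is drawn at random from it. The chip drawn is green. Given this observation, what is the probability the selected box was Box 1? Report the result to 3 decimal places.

Posterior probability ≈ 0.342

Tabulate prior·likelihood by source: [1] prior 0.333333, lik 0.5714, product 0.1905; [2] prior 0.333333, lik 0.6, product 0.2000; [3] prior 0.333333, lik 0.5, product 0.1667.
Normalizing constant = 0.55714; the posterior for Box 1 is its product over the sum, 0.1905/0.55714 = 0.342.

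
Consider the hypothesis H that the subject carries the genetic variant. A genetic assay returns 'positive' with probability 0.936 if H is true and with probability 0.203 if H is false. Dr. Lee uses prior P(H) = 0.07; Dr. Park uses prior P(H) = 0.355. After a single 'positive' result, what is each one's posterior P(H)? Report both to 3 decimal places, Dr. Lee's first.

Dr. Lee: 0.258; Dr. Park: 0.717

P('+'|H) = 0.936, P('+'|¬H) = 0.203.
Dr. Lee: numerator 0.936·0.07 = 0.065520; evidence = 0.065520+0.203·0.93 = 0.25431; posterior = 0.258.
Dr. Park: numerator 0.936·0.355 = 0.33228; evidence = 0.33228+0.203·0.645 = 0.46322; posterior = 0.717.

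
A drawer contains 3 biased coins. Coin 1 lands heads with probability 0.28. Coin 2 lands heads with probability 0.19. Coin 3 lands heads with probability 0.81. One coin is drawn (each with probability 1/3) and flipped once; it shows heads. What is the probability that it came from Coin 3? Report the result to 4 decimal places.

Posterior probability ≈ 0.6328

P(heads|C1) = 0.28; P(heads|C2) = 0.19; P(heads|C3) = 0.81.
Prior × likelihood for each source: 0.333333·0.28=0.09333, 0.333333·0.19=0.06333, 0.333333·0.81=0.2700. Summing gives P(heads) = 0.42667.
P(Coin 3 | heads) = 0.2700 / 0.42667 = 0.6328.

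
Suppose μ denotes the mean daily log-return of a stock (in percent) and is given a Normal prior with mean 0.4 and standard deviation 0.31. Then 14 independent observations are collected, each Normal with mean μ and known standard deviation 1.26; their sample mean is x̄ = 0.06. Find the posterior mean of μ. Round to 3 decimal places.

Posterior mean ≈ 0.244

Prior precision 1/τ₀² = 1/0.31² = 10.4058; data precision n/σ² = 14/1.26² = 8.81834.
Posterior precision = 10.4058 + 8.81834 = 19.2242.
Posterior mean = (10.4058·0.4 + 8.81834·0.06) / 19.2242 = 0.244.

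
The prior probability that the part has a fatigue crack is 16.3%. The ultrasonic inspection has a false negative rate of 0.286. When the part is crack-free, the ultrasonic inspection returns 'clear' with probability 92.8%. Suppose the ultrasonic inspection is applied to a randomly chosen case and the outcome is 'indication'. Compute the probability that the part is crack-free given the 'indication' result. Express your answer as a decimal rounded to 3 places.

P(¬H | E) ≈ 0.341

Let H be the event that the part has a fatigue crack. P(H) = 0.163, so P(¬H) = 0.837. With E the 'indication' result, P(E|H) = 0.714 and P(E|¬H) = 0.072.
P(E) = 0.714·0.163 + 0.072·0.837 = 0.11638 + 0.060264 = 0.17665.
By Bayes' theorem, P(H|E) = 0.11638 / 0.17665 = 0.659. Hence P(¬H|E) = 1 − 0.659 = 0.341.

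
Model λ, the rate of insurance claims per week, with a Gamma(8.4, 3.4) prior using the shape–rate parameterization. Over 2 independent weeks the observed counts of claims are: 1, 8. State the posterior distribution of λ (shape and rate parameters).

The Poisson likelihood adds the total count to the shape and the number of exposure periods to the rate. Here ∑xᵢ = 9 and n = 2, so shape 8.4→17.4 and rate 3.4→5.4.

Posterior: Gamma(shape=17.4, rate=5.4)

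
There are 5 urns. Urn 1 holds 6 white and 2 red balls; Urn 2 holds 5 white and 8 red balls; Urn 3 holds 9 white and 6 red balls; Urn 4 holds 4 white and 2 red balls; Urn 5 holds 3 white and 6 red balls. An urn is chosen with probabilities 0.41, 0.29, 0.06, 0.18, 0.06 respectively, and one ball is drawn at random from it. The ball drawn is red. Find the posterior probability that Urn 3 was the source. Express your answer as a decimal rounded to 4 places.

P(red|Urn 1) = 0.25; P(red|Urn 2) = 0.6154; P(red|Urn 3) = 0.4; P(red|Urn 4) = 0.3333; P(red|Urn 5) = 0.6667.
Prior × likelihood for each source: 0.41·0.25=0.1025, 0.29·0.6154=0.1785, 0.06·0.4=0.02400, 0.18·0.3333=0.06000, 0.06·0.6667=0.04000. Summing gives P(red) = 0.40496.
P(Urn 3 | red) = 0.02400 / 0.40496 = 0.0593.

Posterior probability ≈ 0.0593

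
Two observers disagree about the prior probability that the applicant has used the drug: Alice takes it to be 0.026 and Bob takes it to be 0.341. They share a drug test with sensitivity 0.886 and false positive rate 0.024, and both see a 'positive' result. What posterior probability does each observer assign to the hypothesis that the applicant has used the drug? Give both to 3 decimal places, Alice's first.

Alice: 0.496; Bob: 0.950

The likelihood ratio for a 'positive' result is 0.886/0.024 = 36.917.
Alice: prior odds 0.026/0.974 = 0.026694; posterior odds 0.98546; posterior probability 0.496.
Bob: prior odds 0.341/0.659 = 0.51745; posterior odds 19.103; posterior probability 0.950.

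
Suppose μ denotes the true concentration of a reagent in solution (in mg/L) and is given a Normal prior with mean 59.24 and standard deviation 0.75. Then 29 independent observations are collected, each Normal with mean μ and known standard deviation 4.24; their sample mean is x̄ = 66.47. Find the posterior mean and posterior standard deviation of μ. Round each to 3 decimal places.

Posterior mean ≈ 62.679; posterior SD ≈ 0.543

Prior precision 1/τ₀² = 1/0.75² = 1.77778; data precision n/σ² = 29/4.24² = 1.61312.
Posterior precision = 1.77778 + 1.61312 = 3.39090, giving posterior SD = 1/√3.39090 = 0.543.
Posterior mean = (1.77778·59.24 + 1.61312·66.47) / 3.39090 = 62.679.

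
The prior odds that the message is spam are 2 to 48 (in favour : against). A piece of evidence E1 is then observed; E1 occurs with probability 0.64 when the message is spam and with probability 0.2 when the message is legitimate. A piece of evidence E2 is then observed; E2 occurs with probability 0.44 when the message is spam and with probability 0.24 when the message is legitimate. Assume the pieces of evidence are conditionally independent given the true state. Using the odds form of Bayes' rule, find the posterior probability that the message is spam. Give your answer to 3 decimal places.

Prior odds = 2/48 = 0.041667.
Likelihood ratio for E1 = 0.64/0.2 = 3.2000.
Likelihood ratio for E2 = 0.44/0.24 = 1.8333.
Posterior odds = prior odds × LR₁ × LR₂ = 0.24444.
Posterior probability = odds/(1+odds) = 0.24444/1.2444 = 0.196.

Posterior probability ≈ 0.196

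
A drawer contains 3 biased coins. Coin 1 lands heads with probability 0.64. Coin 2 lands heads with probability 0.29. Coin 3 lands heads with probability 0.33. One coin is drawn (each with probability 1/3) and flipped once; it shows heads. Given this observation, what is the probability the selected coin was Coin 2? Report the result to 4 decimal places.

Posterior probability ≈ 0.2302

Tabulate prior·likelihood by source: [1] prior 0.333333, lik 0.64, product 0.2133; [2] prior 0.333333, lik 0.29, product 0.09667; [3] prior 0.333333, lik 0.33, product 0.1100.
Normalizing constant = 0.42000; the posterior for Coin 2 is its product over the sum, 0.09667/0.42000 = 0.2302.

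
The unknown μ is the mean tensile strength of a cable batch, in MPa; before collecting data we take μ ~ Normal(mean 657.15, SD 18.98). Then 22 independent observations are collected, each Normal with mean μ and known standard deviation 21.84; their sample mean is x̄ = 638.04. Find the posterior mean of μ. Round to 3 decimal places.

Prior precision 1/τ₀² = 1/18.98² = 0.00277592; data precision n/σ² = 22/21.84² = 0.0461230.
Posterior precision = 0.00277592 + 0.0461230 = 0.0488989.
Posterior mean = (0.00277592·657.15 + 0.0461230·638.04) / 0.0488989 = 639.125.

Posterior mean ≈ 639.125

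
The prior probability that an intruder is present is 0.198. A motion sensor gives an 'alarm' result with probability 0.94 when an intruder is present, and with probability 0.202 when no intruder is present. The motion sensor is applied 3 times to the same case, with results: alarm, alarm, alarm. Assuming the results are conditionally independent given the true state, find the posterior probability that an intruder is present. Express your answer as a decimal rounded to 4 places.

Let H be the event that an intruder is present; start with P(H) = 0.198. P('alarm'|H) = 0.94, P('alarm'|¬H) = 0.202.
Update on result 1 ('alarm'): P(H) ← 0.94·0.1980 / (0.94·0.1980 + 0.202·0.8020) = 0.18612/0.34812 = 0.5346.
Update on result 2 ('alarm'): P(H) ← 0.94·0.5346 / (0.94·0.5346 + 0.202·0.4654) = 0.50256/0.59656 = 0.8424.
Update on result 3 ('alarm'): P(H) ← 0.94·0.8424 / (0.94·0.8424 + 0.202·0.1576) = 0.79188/0.82371 = 0.9614.

Posterior P(H) ≈ 0.9614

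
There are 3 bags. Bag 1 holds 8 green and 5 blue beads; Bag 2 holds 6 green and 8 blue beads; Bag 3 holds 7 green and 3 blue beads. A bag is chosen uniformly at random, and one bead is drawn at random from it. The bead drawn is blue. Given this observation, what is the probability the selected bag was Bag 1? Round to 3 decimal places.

Posterior probability ≈ 0.306

Tabulate prior·likelihood by source: [1] prior 0.333333, lik 0.3846, product 0.1282; [2] prior 0.333333, lik 0.5714, product 0.1905; [3] prior 0.333333, lik 0.3, product 0.1000.
Normalizing constant = 0.41868; the posterior for Bag 1 is its product over the sum, 0.1282/0.41868 = 0.306.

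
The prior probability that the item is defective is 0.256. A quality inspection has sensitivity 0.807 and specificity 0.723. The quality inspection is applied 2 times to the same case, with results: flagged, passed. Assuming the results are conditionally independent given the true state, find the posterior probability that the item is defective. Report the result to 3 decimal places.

Let H be the event that the item is defective; start with P(H) = 0.256. P('flagged'|H) = 0.807, P('flagged'|¬H) = 0.277.
Update on result 1 ('flagged'): P(H) ← 0.807·0.2560 / (0.807·0.2560 + 0.277·0.7440) = 0.20659/0.41268 = 0.5006.
Update on result 2 ('passed'): P(H) ← 0.193·0.5006 / (0.193·0.5006 + 0.723·0.4994) = 0.096618/0.45768 = 0.2111.

Posterior P(H) ≈ 0.211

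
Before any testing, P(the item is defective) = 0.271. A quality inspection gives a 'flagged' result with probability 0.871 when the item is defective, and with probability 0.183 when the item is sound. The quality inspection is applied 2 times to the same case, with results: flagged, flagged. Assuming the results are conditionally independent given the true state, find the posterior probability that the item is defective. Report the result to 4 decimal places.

Posterior P(H) ≈ 0.8939

Let H be the event that the item is defective; start with P(H) = 0.271. P('flagged'|H) = 0.871, P('flagged'|¬H) = 0.183.
Update on result 1 ('flagged'): P(H) ← 0.871·0.2710 / (0.871·0.2710 + 0.183·0.7290) = 0.23604/0.36945 = 0.6389.
Update on result 2 ('flagged'): P(H) ← 0.871·0.6389 / (0.871·0.6389 + 0.183·0.3611) = 0.55648/0.62256 = 0.8939.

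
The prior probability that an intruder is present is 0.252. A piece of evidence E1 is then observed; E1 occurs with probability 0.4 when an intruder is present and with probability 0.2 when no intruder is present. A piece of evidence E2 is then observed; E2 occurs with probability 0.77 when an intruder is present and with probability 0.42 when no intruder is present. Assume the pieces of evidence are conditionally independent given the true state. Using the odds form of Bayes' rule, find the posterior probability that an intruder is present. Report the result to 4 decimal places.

Prior odds = 0.252/(1−0.252) = 0.33690. In log-odds, ln(0.33690) = -1.0880.
Add log likelihood ratios: ln(2.0000) + ln(1.8333) = 1.2993.
Posterior log-odds = 0.21131, so posterior odds = exp(0.21131) = 1.2353. Converting, P(H|E) = 1.2353/2.2353 = 0.5526.

Posterior probability ≈ 0.5526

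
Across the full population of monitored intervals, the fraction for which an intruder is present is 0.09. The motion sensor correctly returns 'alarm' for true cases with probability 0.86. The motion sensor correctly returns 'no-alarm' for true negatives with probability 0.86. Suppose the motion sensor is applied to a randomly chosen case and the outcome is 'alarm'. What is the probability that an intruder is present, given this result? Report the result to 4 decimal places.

P(H | E) ≈ 0.3779

Let H be the event that an intruder is present. P(H) = 0.09, so P(¬H) = 0.91. With E the 'alarm' result, P(E|H) = 0.86 and P(E|¬H) = 0.14.
P(E) = 0.86·0.09 + 0.14·0.91 = 0.077400 + 0.12740 = 0.20480.
By Bayes' theorem, P(H|E) = 0.077400 / 0.20480 = 0.3779.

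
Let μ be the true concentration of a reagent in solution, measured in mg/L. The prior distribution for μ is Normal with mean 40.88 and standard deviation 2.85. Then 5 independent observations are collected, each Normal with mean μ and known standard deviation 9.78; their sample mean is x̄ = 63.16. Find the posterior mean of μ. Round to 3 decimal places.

Posterior mean ≈ 47.521

Prior precision 1/τ₀² = 1/2.85² = 0.123115; data precision n/σ² = 5/9.78² = 0.0522748.
Posterior precision = 0.123115 + 0.0522748 = 0.175390.
Posterior mean = (0.123115·40.88 + 0.0522748·63.16) / 0.175390 = 47.521.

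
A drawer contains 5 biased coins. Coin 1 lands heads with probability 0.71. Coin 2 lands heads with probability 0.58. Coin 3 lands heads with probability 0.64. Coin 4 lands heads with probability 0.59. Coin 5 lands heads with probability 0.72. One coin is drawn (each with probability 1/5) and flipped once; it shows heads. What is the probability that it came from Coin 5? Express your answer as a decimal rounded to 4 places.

Tabulate prior·likelihood by source: [1] prior 0.2, lik 0.71, product 0.1420; [2] prior 0.2, lik 0.58, product 0.1160; [3] prior 0.2, lik 0.64, product 0.1280; [4] prior 0.2, lik 0.59, product 0.1180; [5] prior 0.2, lik 0.72, product 0.1440.
Normalizing constant = 0.64800; the posterior for Coin 5 is its product over the sum, 0.1440/0.64800 = 0.2222.

Posterior probability ≈ 0.2222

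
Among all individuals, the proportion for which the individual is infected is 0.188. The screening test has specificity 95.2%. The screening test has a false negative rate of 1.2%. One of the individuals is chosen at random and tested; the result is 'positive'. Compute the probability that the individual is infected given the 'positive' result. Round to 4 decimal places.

Let H be the event that the individual is infected. P(H) = 0.188, so P(¬H) = 0.812. With E the 'positive' result, P(E|H) = 0.988 and P(E|¬H) = 0.048.
P(E) = 0.988·0.188 + 0.048·0.812 = 0.18574 + 0.038976 = 0.22472.
By Bayes' theorem, P(H|E) = 0.18574 / 0.22472 = 0.8266.

P(H | E) ≈ 0.8266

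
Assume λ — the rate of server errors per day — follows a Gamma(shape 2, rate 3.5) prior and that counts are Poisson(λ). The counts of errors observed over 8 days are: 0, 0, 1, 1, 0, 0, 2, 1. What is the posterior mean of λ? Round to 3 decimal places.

Total count ∑xᵢ = 5 over n = 8 days.
Gamma is conjugate to the Poisson likelihood: posterior is Gamma(shape = 2+5 = 7, rate = 3.5+8 = 11.5).
Posterior mean = shape/rate = 7/11.5 = 0.609.

Posterior mean ≈ 0.609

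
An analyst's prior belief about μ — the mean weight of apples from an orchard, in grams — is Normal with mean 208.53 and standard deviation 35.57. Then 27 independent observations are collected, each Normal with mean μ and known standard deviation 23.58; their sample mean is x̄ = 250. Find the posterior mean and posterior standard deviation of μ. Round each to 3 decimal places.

Posterior mean ≈ 249.336; posterior SD ≈ 4.501

Prior precision 1/τ₀² = 1/35.57² = 0.00079037; data precision n/σ² = 27/23.58² = 0.0485597.
Posterior precision = 0.00079037 + 0.0485597 = 0.0493501, giving posterior SD = 1/√0.0493501 = 4.501.
Posterior mean = (0.00079037·208.53 + 0.0485597·250) / 0.0493501 = 249.336.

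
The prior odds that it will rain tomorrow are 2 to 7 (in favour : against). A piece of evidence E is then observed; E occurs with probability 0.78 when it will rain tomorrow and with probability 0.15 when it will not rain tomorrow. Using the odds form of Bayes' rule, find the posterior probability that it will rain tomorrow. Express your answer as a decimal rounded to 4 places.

Posterior probability ≈ 0.5977

Prior odds = 2/7 = 0.28571.
Likelihood ratio for E = 0.78/0.15 = 5.2000.
Posterior odds = prior odds × LR = 1.4857.
Posterior probability = odds/(1+odds) = 1.4857/2.4857 = 0.5977.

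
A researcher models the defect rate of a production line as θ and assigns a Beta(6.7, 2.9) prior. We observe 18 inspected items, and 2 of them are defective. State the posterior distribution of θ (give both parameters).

Observing 2 successes and 16 failures updates Beta(6.7, 2.9) by adding the success and failure counts to the two shape parameters: α = 6.7+2 = 8.7, β = 2.9+16 = 18.9.

Posterior: Beta(8.7, 18.9)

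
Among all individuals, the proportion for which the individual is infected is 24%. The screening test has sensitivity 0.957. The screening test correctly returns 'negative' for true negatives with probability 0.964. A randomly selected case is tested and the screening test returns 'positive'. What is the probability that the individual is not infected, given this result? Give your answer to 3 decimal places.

P(¬H | E) ≈ 0.106

Write H for 'the individual is infected'. Prior odds H:¬H = 0.24/0.76 = 0.31579. For the 'positive' outcome, the likelihood ratio is 0.957/0.036 = 26.583.
Posterior odds = 0.31579 × 26.583 = 8.3947, so P(H|E) = 8.3947/(1+8.3947) = 0.894. Then P(¬H|E) = 1 − 0.894 = 0.106.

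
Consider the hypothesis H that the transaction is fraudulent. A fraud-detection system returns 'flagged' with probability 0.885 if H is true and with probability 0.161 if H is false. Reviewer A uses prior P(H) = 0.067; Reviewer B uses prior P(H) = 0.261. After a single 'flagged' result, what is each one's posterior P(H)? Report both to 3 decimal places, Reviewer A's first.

P('+'|H) = 0.885, P('+'|¬H) = 0.161.
Reviewer A: numerator 0.885·0.067 = 0.059295; evidence = 0.059295+0.161·0.933 = 0.20951; posterior = 0.283.
Reviewer B: numerator 0.885·0.261 = 0.23099; evidence = 0.23099+0.161·0.739 = 0.34996; posterior = 0.660.

Reviewer A: 0.283; Reviewer B: 0.660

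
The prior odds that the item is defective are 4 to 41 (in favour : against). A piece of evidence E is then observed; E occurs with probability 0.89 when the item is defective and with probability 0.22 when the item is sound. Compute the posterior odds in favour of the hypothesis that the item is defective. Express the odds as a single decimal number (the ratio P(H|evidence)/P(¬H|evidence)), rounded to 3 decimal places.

Prior odds = 4/41 = 0.097561. In log-odds, ln(0.097561) = -2.3273.
Add log likelihood ratio: ln(4.0455) = 1.3976.
Posterior log-odds = -0.92968, so posterior odds = exp(-0.92968) = 0.39468.

Posterior odds ≈ 0.395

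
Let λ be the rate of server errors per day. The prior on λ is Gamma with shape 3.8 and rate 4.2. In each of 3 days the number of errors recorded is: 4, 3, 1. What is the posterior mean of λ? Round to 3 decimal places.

The Poisson likelihood adds the total count to the shape and the number of exposure periods to the rate. Here ∑xᵢ = 8 and n = 3, so shape 3.8→11.8 and rate 4.2→7.2.
E[λ | data] = 11.8/7.2 = 1.639.

Posterior mean ≈ 1.639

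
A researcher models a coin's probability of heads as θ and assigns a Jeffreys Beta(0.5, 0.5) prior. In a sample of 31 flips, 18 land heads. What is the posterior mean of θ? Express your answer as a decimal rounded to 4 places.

The binomial likelihood is conjugate to the Beta prior: with 18 successes and 13 failures, the posterior is Beta(0.5+18, 0.5+13) = Beta(18.5, 13.5).
E[θ | data] = 18.5/(18.5+13.5) = 0.5781.

Posterior mean ≈ 0.5781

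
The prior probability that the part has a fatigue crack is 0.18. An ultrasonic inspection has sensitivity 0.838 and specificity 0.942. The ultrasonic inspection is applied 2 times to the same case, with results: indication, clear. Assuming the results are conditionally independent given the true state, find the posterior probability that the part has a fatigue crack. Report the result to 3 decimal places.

Posterior P(H) ≈ 0.353

Let H be the event that the part has a fatigue crack; start with P(H) = 0.18. P('indication'|H) = 0.838, P('indication'|¬H) = 0.058.
Update on result 1 ('indication'): P(H) ← 0.838·0.1800 / (0.838·0.1800 + 0.058·0.8200) = 0.15084/0.19840 = 0.7603.
Update on result 2 ('clear'): P(H) ← 0.162·0.7603 / (0.162·0.7603 + 0.942·0.2397) = 0.12317/0.34898 = 0.3529.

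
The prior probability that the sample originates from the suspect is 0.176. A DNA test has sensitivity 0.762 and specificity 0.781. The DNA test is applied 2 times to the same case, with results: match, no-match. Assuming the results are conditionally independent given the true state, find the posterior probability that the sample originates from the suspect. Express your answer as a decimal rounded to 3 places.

Posterior P(H) ≈ 0.185

With H the event that the sample originates from the suspect, the joint likelihood of the observed sequence is P(data|H) = 0.762·0.238 = 0.18136 and P(data|¬H) = 0.219·0.781 = 0.17104.
Bayes: P(H|data) = 0.176·0.18136 / (0.176·0.18136 + 0.824·0.17104) = 0.031919/0.17285 = 0.1847.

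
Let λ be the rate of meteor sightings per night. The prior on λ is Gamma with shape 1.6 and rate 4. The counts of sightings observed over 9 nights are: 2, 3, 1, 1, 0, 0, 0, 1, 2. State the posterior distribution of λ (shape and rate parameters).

Total count ∑xᵢ = 10 over n = 9 nights.
Gamma is conjugate to the Poisson likelihood: posterior is Gamma(shape = 1.6+10 = 11.6, rate = 4+9 = 13).

Posterior: Gamma(shape=11.6, rate=13)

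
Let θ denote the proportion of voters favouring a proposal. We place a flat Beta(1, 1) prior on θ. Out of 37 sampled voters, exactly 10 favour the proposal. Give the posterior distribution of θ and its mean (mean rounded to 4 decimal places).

Posterior: Beta(11, 28); mean ≈ 0.2821

Observing 10 successes and 27 failures updates Beta(1, 1) by adding the success and failure counts to the two shape parameters: α = 1+10 = 11, β = 1+27 = 28.
Posterior mean = α/(α+β) = 11/39 = 0.2821.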